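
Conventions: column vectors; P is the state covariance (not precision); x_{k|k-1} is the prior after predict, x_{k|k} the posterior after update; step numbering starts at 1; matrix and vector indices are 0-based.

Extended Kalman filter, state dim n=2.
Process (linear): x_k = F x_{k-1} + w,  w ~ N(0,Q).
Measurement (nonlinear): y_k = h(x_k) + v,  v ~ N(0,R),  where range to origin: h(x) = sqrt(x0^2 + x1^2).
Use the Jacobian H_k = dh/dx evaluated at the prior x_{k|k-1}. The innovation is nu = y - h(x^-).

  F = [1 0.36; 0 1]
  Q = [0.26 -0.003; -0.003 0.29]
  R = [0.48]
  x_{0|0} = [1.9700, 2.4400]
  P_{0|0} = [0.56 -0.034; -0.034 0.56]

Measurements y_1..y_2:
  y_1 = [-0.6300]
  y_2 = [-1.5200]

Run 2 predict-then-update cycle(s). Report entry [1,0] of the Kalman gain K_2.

K[1,0] = 0.3606

step 1: x^-=[2.8484, 2.4400]  P^-=[0.8681 0.1646; 0.1646 0.8500]  H_jac=[0.7595 0.6506]  S=[1.5031]  K=[0.5099; 0.4511]  nu=[-4.3806]  x^+=[0.6149, 0.4641]  P^+=[0.4774 -0.1811; -0.1811 0.5442]
step 2: x^-=[0.7820, 0.4641]  P^-=[0.6775 0.0118; 0.0118 0.8342]  H_jac=[0.8600 0.5104]  S=[1.2087]  K=[0.4870; 0.3606]  nu=[-2.4293]  x^+=[-0.4012, -0.4120]  P^+=[0.3908 -0.2005; -0.2005 0.6770]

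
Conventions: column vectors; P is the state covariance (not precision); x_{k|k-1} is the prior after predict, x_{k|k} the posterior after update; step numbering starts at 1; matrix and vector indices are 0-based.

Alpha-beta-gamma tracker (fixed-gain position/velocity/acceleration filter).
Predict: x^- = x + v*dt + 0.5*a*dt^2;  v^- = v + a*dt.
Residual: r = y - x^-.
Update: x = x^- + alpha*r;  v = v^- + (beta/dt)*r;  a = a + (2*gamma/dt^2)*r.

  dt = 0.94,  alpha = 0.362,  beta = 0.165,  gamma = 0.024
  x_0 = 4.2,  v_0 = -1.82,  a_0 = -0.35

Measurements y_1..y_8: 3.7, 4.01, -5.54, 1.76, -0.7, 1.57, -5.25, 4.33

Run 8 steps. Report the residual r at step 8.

step 1: x_pred=2.3346  r=1.3654  x^+=2.8289  v^+=-1.9093  a^+=-0.2758
step 2: x_pred=0.9122  r=3.0978  x^+=2.0336  v^+=-1.6248  a^+=-0.1075
step 3: x_pred=0.4588  r=-5.9988  x^+=-1.7128  v^+=-2.7789  a^+=-0.4334
step 4: x_pred=-4.5164  r=6.2764  x^+=-2.2444  v^+=-2.0846  a^+=-0.0925
step 5: x_pred=-4.2447  r=3.5447  x^+=-2.9616  v^+=-1.5493  a^+=0.1001
step 6: x_pred=-4.3737  r=5.9437  x^+=-2.2221  v^+=-0.4119  a^+=0.4230
step 7: x_pred=-2.4224  r=-2.8276  x^+=-3.4460  v^+=-0.5106  a^+=0.2694
step 8: x_pred=-3.8070  r=8.1370  x^+=-0.8614  v^+=1.1709  a^+=0.7114

resid = 8.1370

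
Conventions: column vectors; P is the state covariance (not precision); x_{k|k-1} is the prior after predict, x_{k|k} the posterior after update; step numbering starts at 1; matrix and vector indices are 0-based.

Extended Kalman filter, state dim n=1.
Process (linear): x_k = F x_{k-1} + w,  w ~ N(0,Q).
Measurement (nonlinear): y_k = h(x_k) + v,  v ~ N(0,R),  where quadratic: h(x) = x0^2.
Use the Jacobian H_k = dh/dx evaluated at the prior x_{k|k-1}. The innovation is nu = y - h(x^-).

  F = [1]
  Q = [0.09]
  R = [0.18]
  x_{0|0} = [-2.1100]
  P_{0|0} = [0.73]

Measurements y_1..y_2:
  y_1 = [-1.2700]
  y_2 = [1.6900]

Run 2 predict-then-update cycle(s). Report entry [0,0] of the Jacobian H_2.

H_jac[0,0] = -1.5411

step 1: x^-=[-2.1100]  P^-=[0.8200]  H_jac=[-4.2200]  S=[14.7829]  K=[-0.2341]  nu=[-5.7221]  x^+=[-0.7706]  P^+=[0.0100]
step 2: x^-=[-0.7706]  P^-=[0.1000]  H_jac=[-1.5411]  S=[0.4175]  K=[-0.3691]  nu=[1.0962]  x^+=[-1.1752]  P^+=[0.0431]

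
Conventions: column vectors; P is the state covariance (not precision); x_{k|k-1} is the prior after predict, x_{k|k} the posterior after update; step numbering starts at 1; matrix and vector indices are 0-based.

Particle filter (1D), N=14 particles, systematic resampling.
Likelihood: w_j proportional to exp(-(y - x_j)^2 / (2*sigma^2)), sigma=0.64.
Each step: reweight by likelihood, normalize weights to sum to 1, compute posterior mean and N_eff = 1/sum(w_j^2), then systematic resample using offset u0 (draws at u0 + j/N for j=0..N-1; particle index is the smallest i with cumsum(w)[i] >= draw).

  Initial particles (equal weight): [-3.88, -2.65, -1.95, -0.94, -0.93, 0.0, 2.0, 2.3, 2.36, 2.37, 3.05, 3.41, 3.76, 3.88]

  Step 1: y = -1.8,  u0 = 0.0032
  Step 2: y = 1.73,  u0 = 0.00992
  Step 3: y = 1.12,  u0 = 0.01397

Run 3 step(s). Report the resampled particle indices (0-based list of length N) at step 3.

resampled_idx = [0, 1, 2, 3, 4, 5, 6, 7, 8, 9, 10, 11, 12, 13]

step 1: w=[0.0023, 0.1870, 0.4395, 0.1832, 0.1793, 0.0087, 0.0000, 0.0000, 0.0000, 0.0000, 0.0000, 0.0000, 0.0000, 0.0000]  mean=-1.7006  Neff=3.4019  idx=[1, 1, 1, 2, 2, 2, 2, 2, 2, 3, 3, 3, 4, 4]
step 2: w=[0.0000, 0.0000, 0.0000, 0.0001, 0.0001, 0.0001, 0.0001, 0.0001, 0.0001, 0.1947, 0.1947, 0.1947, 0.2078, 0.2078]  mean=-0.9363  Neff=4.9995  idx=[9, 9, 9, 10, 10, 10, 11, 11, 11, 12, 12, 13, 13, 13]
step 3: w=[0.0701, 0.0701, 0.0701, 0.0701, 0.0701, 0.0701, 0.0701, 0.0701, 0.0701, 0.0737, 0.0737, 0.0737, 0.0737, 0.0737]  mean=-0.9363  Neff=13.9918  idx=[0, 1, 2, 3, 4, 5, 6, 7, 8, 9, 10, 11, 12, 13]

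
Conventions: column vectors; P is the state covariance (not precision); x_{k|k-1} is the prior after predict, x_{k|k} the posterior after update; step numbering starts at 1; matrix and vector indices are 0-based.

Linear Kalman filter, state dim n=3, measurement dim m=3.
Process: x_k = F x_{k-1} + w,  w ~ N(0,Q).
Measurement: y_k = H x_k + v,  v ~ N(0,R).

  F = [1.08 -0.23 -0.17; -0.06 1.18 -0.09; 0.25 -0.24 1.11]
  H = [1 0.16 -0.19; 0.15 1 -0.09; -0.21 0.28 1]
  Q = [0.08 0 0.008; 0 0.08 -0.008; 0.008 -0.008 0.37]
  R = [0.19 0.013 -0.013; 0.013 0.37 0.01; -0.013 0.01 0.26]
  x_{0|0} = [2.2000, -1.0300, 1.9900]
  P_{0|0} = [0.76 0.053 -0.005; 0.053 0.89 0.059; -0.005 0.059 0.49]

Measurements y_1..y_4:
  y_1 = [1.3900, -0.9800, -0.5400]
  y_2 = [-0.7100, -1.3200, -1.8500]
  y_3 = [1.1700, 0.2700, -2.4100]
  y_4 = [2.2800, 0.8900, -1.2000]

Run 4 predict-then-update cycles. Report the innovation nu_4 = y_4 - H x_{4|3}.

step 1: x^-=[2.2746, -1.5265, 3.0061]  P^-=[1.0078 -0.2252 0.1346; -0.2252 1.3059 -0.2250; 0.1346 -0.2250 1.0319]  S=[1.1590 0.1902 -0.3017; 0.1902 1.6762 0.0923; -0.3017 0.0923 1.2827]  K=[0.8698 -0.1559 0.1066; -0.0863 0.7769 0.0703; 0.1604 -0.2392 0.7883]  nu=[-0.0692, 0.4759, -2.6410]  x^+=[1.8586, -1.3365, 0.7993]  P^+=[0.1863 -0.0667 0.0727; -0.0667 0.2909 -0.0683; 0.0727 -0.0683 0.2349]
step 2: x^-=[2.1788, -1.7606, 1.6727]  P^-=[0.3206 -0.1674 0.1499; -0.1674 0.5124 -0.2347; 0.1499 -0.2347 0.7725]  S=[0.4554 0.0150 -0.1146; 0.0150 0.8838 -0.1015; -0.1146 -0.1015 0.9121]  K=[0.6127 -0.1493 0.0995; -0.1116 0.5758 -0.0114; 0.1155 -0.2371 0.7285]  nu=[-2.2893, 0.2643, -2.5722]  x^+=[0.4808, -1.3234, -0.5283]  P^+=[0.1347 -0.0609 0.0617; -0.0609 0.2144 -0.0686; 0.0617 -0.0686 0.2177]
step 3: x^-=[0.9135, -1.5430, -0.1486]  P^-=[0.2569 -0.1351 0.1205; -0.1351 0.4047 -0.2082; 0.1205 -0.2082 0.7371]  S=[0.4075 0.0188 -0.1191; 0.0188 0.7801 -0.1110; -0.1191 -0.1110 0.8889]  K=[0.5537 -0.1383 0.0892; -0.1066 0.5159 -0.0247; 0.0909 -0.2286 0.7189]  nu=[0.4752, 1.6626, -1.6375]  x^+=[0.8005, -0.6956, -1.6627]  P^+=[0.1219 -0.0563 0.0560; -0.0563 0.1918 -0.0654; 0.0560 -0.0654 0.2135]
step 4: x^-=[1.3071, -0.7192, -1.4785]  P^-=[0.2408 -0.1224 0.1078; -0.1224 0.3717 -0.1950; 0.1078 -0.1950 0.7244]  S=[0.3982 0.0227 -0.1234; 0.0227 0.7485 -0.1100; -0.1234 -0.1100 0.8841]  K=[0.5379 -0.1321 0.0847; -0.1014 0.4948 -0.0263; 0.0813 -0.2233 0.7156]  nu=[0.8070, 1.2800, 0.7544]  x^+=[1.6360, -0.1875, -1.1589]  P^+=[0.1182 -0.0539 0.0536; -0.0539 0.1839 -0.0634; 0.0536 -0.0634 0.2118]

innov = [0.8070, 1.2800, 0.7544]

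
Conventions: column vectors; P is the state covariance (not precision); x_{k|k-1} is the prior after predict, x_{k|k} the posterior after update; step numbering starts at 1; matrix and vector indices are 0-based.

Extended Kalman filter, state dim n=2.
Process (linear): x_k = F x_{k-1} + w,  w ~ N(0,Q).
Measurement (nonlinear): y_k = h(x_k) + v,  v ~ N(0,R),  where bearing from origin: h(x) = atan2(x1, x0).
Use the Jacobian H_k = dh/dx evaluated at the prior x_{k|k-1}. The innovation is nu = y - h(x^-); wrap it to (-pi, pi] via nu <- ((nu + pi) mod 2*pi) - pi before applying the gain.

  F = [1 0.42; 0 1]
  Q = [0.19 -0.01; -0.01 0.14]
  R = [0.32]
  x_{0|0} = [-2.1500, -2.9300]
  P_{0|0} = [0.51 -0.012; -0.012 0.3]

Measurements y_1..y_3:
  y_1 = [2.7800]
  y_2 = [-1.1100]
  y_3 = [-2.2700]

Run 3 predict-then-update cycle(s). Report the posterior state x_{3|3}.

step 1: x^-=[-3.3806, -2.9300]  P^-=[0.7428 0.1040; 0.1040 0.4400]  H_jac=[0.1464 -0.1689]  S=[0.3433]  K=[0.2656; -0.1721]  nu=[-1.0757]  x^+=[-3.6663, -2.7448]  P^+=[0.7186 0.1197; 0.1197 0.4298]
step 2: x^-=[-4.8191, -2.7448]  P^-=[1.0850 0.2902; 0.2902 0.5698]  H_jac=[0.0892 -0.1567]  S=[0.3345]  K=[0.1535; -0.1895]  nu=[1.5138]  x^+=[-4.5867, -3.0317]  P^+=[1.0771 0.3000; 0.3000 0.5578]
step 3: x^-=[-5.8600, -3.0317]  P^-=[1.6175 0.5242; 0.5242 0.6978]  H_jac=[0.0696 -0.1346]  S=[0.3307]  K=[0.1272; -0.1737]  nu=[0.3942]  x^+=[-5.8099, -3.1001]  P^+=[1.6121 0.5315; 0.5315 0.6878]

x_post = [-5.8099, -3.1001]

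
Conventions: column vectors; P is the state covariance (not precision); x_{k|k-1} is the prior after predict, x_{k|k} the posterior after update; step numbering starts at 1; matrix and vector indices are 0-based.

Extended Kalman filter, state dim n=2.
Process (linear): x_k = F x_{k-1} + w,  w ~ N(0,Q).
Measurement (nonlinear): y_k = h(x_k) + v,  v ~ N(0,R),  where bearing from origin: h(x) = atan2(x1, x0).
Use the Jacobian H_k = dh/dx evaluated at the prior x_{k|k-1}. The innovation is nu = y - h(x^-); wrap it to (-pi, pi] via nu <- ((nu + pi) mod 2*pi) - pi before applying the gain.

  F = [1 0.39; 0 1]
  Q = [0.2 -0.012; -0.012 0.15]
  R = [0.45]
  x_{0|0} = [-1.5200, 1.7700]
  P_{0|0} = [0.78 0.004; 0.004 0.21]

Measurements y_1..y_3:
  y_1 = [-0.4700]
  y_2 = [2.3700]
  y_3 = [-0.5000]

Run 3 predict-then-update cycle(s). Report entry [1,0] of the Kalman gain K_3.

K[1,0] = 0.0984

step 1: x^-=[-0.8297, 1.7700]  P^-=[1.0151 0.0739; 0.0739 0.3600]  H_jac=[-0.4632 -0.2171]  S=[0.6996]  K=[-0.6950; -0.1607]  nu=[-2.4791]  x^+=[0.8932, 2.1683]  P^+=[0.6772 -0.0042; -0.0042 0.3419]
step 2: x^-=[1.7389, 2.1683]  P^-=[0.9259 0.1171; 0.1171 0.4919]  H_jac=[-0.2807 0.2251]  S=[0.5331]  K=[-0.4380; 0.1460]  nu=[1.4751]  x^+=[1.0927, 2.3837]  P^+=[0.8236 0.1512; 0.1512 0.4806]
step 3: x^-=[2.0223, 2.3837]  P^-=[1.2147 0.3267; 0.3267 0.6306]  H_jac=[-0.2439 0.2070]  S=[0.5163]  K=[-0.4429; 0.0984]  nu=[-1.3672]  x^+=[2.6279, 2.2492]  P^+=[1.1134 0.3492; 0.3492 0.6256]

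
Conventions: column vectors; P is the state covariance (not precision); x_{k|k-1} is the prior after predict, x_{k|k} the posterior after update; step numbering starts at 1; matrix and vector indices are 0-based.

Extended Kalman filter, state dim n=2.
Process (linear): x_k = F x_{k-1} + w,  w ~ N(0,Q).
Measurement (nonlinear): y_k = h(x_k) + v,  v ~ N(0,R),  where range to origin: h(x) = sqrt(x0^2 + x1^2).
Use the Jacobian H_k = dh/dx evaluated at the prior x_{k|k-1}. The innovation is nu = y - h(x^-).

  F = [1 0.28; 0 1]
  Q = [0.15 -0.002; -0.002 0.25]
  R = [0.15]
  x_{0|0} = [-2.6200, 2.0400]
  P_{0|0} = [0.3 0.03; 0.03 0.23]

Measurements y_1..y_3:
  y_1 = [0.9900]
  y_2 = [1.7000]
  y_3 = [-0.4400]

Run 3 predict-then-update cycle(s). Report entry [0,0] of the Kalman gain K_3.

K[0,0] = 0.2353

step 1: x^-=[-2.0488, 2.0400]  P^-=[0.4848 0.0924; 0.0924 0.4800]  H_jac=[-0.7086 0.7056]  S=[0.5400]  K=[-0.5155; 0.5059]  nu=[-1.9012]  x^+=[-1.0688, 1.0782]  P^+=[0.3413 0.2332; 0.2332 0.3418]
step 2: x^-=[-0.7669, 1.0782]  P^-=[0.6487 0.3269; 0.3269 0.5918]  H_jac=[-0.5796 0.8149]  S=[0.4521]  K=[-0.2425; 0.6475]  nu=[0.3769]  x^+=[-0.8583, 1.3222]  P^+=[0.6222 0.3979; 0.3979 0.4022]
step 3: x^-=[-0.4881, 1.3222]  P^-=[1.0265 0.5085; 0.5085 0.6522]  H_jac=[-0.3463 0.9381]  S=[0.5167]  K=[0.2353; 0.8434]  nu=[-1.8494]  x^+=[-0.9233, -0.2375]  P^+=[0.9979 0.4060; 0.4060 0.2847]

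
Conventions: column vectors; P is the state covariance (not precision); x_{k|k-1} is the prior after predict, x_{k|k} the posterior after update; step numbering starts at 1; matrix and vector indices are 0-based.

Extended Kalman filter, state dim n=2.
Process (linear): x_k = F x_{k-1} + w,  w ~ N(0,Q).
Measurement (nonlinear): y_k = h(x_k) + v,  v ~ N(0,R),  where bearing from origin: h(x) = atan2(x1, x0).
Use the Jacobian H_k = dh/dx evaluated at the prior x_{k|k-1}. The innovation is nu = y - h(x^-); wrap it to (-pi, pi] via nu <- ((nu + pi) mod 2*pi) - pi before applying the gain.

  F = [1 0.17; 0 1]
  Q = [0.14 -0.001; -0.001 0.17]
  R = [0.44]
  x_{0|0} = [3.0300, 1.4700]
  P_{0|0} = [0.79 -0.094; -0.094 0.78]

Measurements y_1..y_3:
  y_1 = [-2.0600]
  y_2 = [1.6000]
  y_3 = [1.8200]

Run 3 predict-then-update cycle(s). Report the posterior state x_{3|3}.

x_post = [4.0842, 1.7870]

step 1: x^-=[3.2799, 1.4700]  P^-=[0.9206 0.0376; 0.0376 0.9500]  H_jac=[-0.1138 0.2539]  S=[0.5110]  K=[-0.1863; 0.4636]  nu=[-2.4813]  x^+=[3.7422, 0.3195]  P^+=[0.9028 0.0817; 0.0817 0.8402]
step 2: x^-=[3.7965, 0.3195]  P^-=[1.0949 0.2236; 0.2236 1.0102]  H_jac=[-0.0220 0.2615]  S=[0.5071]  K=[0.0678; 0.5113]  nu=[1.5160]  x^+=[3.8993, 1.0947]  P^+=[1.0926 0.2060; 0.2060 0.8776]
step 3: x^-=[4.0854, 1.0947]  P^-=[1.3280 0.3542; 0.3542 1.0476]  H_jac=[-0.0612 0.2284]  S=[0.4897]  K=[-0.0008; 0.4443]  nu=[1.5582]  x^+=[4.0842, 1.7870]  P^+=[1.3280 0.3544; 0.3544 0.9509]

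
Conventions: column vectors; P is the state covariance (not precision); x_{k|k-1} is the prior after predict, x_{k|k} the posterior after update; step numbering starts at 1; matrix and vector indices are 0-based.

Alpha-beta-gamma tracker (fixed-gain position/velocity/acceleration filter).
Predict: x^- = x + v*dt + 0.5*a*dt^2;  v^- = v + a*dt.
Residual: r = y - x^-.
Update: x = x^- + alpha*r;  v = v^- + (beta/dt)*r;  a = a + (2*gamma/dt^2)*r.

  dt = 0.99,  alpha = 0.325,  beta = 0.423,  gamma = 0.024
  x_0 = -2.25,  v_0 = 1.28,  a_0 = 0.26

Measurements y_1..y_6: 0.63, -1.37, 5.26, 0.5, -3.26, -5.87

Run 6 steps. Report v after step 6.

step 1: x_pred=-0.8554  r=1.4854  x^+=-0.3726  v^+=2.1721  a^+=0.3327
step 2: x_pred=1.9408  r=-3.3108  x^+=0.8648  v^+=1.0869  a^+=0.1706
step 3: x_pred=2.0244  r=3.2356  x^+=3.0760  v^+=2.6383  a^+=0.3291
step 4: x_pred=5.8491  r=-5.3491  x^+=4.1106  v^+=0.6785  a^+=0.0671
step 5: x_pred=4.8153  r=-8.0753  x^+=2.1908  v^+=-2.7054  a^+=-0.3284
step 6: x_pred=-0.6485  r=-5.2215  x^+=-2.3455  v^+=-5.2615  a^+=-0.5841

v_post = -5.2615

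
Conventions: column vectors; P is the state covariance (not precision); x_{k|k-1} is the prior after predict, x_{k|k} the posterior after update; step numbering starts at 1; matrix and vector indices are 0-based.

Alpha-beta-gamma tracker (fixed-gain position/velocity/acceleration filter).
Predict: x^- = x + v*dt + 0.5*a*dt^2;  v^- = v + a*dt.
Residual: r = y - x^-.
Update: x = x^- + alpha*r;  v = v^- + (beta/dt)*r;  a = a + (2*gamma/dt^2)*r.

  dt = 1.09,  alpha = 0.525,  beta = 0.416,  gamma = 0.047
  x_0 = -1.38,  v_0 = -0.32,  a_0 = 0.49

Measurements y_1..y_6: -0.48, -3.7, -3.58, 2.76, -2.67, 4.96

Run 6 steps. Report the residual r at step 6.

step 1: x_pred=-1.4377  r=0.9577  x^+=-0.9349  v^+=0.5796  a^+=0.5658
step 2: x_pred=0.0330  r=-3.7330  x^+=-1.9268  v^+=-0.2284  a^+=0.2704
step 3: x_pred=-2.0151  r=-1.5649  x^+=-2.8367  v^+=-0.5309  a^+=0.1466
step 4: x_pred=-3.3282  r=6.0882  x^+=-0.1319  v^+=1.9525  a^+=0.6283
step 5: x_pred=2.3696  r=-5.0396  x^+=-0.2762  v^+=0.7140  a^+=0.2296
step 6: x_pred=0.6385  r=4.3215  x^+=2.9073  v^+=2.6136  a^+=0.5715

resid = 4.3215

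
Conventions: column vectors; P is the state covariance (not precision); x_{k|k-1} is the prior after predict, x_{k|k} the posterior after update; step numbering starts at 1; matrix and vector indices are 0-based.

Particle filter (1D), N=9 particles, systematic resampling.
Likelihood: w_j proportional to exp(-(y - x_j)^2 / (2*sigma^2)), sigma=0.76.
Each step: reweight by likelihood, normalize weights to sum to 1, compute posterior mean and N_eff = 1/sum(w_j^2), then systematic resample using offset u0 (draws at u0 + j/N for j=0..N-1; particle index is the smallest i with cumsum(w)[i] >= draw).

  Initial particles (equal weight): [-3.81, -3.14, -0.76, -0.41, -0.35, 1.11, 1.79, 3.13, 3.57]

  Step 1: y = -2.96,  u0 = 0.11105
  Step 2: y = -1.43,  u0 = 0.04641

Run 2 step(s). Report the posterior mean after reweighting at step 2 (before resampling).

post_mean = -1.8631

step 1: w=[0.3500, 0.6360, 0.0099, 0.0023, 0.0018, 0.0000, 0.0000, 0.0000, 0.0000]  mean=-3.3395  Neff=1.8973  idx=[0, 0, 0, 1, 1, 1, 1, 1, 4]
step 2: w=[0.0095, 0.0095, 0.0095, 0.1014, 0.1014, 0.1014, 0.1014, 0.1014, 0.4645]  mean=-1.8631  Neff=3.7391  idx=[3, 4, 5, 6, 7, 8, 8, 8, 8]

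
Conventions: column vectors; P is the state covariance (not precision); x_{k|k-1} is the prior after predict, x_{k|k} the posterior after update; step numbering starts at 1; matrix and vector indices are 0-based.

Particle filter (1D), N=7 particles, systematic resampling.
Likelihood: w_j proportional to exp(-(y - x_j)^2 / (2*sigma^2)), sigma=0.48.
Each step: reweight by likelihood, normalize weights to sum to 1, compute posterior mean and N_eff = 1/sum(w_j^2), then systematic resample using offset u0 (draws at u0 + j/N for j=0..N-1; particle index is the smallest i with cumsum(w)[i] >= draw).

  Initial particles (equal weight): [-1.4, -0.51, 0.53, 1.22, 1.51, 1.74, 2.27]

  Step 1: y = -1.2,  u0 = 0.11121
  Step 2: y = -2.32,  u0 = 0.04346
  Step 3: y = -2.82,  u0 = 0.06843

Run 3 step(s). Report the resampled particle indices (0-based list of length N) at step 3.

step 1: w=[0.7195, 0.2793, 0.0012, 0.0000, 0.0000, 0.0000, 0.0000]  mean=-1.1491  Neff=1.6786  idx=[0, 0, 0, 0, 0, 1, 1]
step 2: w=[0.1996, 0.1996, 0.1996, 0.1996, 0.1996, 0.0010, 0.0010]  mean=-1.3982  Neff=5.0205  idx=[0, 0, 1, 2, 3, 3, 4]
step 3: w=[0.1429, 0.1429, 0.1429, 0.1429, 0.1429, 0.1429, 0.1429]  mean=-1.4000  Neff=7.0000  idx=[0, 1, 2, 3, 4, 5, 6]

resampled_idx = [0, 1, 2, 3, 4, 5, 6]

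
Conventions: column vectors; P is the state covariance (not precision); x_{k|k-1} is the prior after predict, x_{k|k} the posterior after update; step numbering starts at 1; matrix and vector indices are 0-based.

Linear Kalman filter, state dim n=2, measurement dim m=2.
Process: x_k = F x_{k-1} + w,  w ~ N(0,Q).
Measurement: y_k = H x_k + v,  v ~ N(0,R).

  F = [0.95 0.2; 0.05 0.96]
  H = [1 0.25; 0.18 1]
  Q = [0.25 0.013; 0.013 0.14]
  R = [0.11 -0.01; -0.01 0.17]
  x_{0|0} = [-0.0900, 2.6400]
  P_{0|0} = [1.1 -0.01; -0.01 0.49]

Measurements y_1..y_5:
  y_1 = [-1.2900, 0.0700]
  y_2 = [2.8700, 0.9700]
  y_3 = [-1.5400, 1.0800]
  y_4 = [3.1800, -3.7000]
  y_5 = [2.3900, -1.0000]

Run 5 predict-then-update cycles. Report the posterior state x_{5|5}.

x_post = [2.4819, -1.3827]

step 1: x^-=[0.4425, 2.5299]  P^-=[1.2585 0.1501; 0.1501 0.5934]  S=[1.4807 0.5217; 0.5217 0.8582]  K=[0.9171 -0.1187; -0.0677 0.7640]  nu=[-2.3650, -2.5396]  x^+=[-1.4251, 0.7496]  P^+=[0.1146 -0.0500; -0.0500 0.1396]
step 2: x^-=[-1.2039, 0.6484]  P^-=[0.3400 -0.0008; -0.0008 0.2641]  S=[0.4661 0.1163; 0.1163 0.4448]  K=[0.7437 -0.0588; -0.0088 0.5957]  nu=[3.9118, 0.5384]  x^+=[1.6737, 0.9345]  P^+=[0.0908 -0.0338; -0.0338 0.1074]
step 3: x^-=[1.7769, 0.9808]  P^-=[0.3234 0.0068; 0.0068 0.2360]  S=[0.4516 0.1143; 0.1143 0.4189]  K=[0.7312 -0.0444; 0.0025 0.5656]  nu=[-3.5621, -0.2206]  x^+=[-0.8180, 0.8470]  P^+=[0.0886 -0.0308; -0.0308 0.1017]
step 4: x^-=[-0.6077, 0.7723]  P^-=[0.3223 0.0083; 0.0083 0.2310]  S=[0.4509 0.1145; 0.1145 0.4144]  K=[0.7300 -0.0415; 0.0044 0.5597]  nu=[3.5946, -4.3629]  x^+=[2.1973, -1.6538]  P^+=[0.0883 -0.0302; -0.0302 0.1006]
step 5: x^-=[1.7567, -1.4777]  P^-=[0.3222 0.0086; 0.0086 0.2300]  S=[0.4509 0.1145; 0.1145 0.4135]  K=[0.7298 -0.0410; 0.0048 0.5586]  nu=[1.0027, 0.1615]  x^+=[2.4819, -1.3827]  P^+=[0.0882 -0.0301; -0.0301 0.1003]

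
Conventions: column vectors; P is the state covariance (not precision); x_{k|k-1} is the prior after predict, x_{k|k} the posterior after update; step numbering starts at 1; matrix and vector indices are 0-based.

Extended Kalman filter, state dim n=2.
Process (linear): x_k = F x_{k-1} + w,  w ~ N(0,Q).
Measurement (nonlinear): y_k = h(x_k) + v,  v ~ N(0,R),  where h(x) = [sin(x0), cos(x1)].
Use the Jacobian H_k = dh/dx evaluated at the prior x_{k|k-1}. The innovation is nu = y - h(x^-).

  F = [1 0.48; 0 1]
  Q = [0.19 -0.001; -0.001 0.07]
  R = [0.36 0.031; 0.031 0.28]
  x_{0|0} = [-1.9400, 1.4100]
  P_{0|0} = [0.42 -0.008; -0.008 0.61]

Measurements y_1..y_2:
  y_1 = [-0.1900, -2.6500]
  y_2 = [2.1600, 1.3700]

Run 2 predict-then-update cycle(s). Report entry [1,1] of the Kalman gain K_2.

K[1,1] = 0.2865

step 1: x^-=[-1.2632, 1.4100]  P^-=[0.7429 0.2838; 0.2838 0.6800]  H_jac=[0.3028 0.0000; 0.0000 -0.9871]  S=[0.4281 -0.0538; -0.0538 0.9426]  K=[0.4916 -0.2691; 0.1120 -0.7057]  nu=[0.7631, -2.8101]  x^+=[-0.1318, 3.4786]  P^+=[0.5569 0.0609; 0.0609 0.1967]
step 2: x^-=[1.5379, 3.4786]  P^-=[0.8507 0.1543; 0.1543 0.2667]  H_jac=[0.0328 0.0000; 0.0000 0.3307]  S=[0.3609 0.0327; 0.0327 0.3092]  K=[0.0631 0.1584; -0.0119 0.2865]  nu=[1.1605, 2.3137]  x^+=[1.9776, 4.1277]  P^+=[0.8408 0.1400; 0.1400 0.2415]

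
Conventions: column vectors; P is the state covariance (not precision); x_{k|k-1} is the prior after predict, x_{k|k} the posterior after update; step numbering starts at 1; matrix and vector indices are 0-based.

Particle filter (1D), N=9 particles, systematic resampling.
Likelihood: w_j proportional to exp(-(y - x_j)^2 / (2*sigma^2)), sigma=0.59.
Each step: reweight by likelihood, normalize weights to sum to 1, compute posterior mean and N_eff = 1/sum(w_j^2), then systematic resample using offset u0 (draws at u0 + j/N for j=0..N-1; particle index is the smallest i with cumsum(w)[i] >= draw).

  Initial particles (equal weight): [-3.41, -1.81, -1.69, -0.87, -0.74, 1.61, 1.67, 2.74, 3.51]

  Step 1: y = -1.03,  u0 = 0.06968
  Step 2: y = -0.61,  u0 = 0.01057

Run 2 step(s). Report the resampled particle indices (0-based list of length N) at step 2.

step 1: w=[0.0001, 0.1489, 0.1909, 0.3439, 0.3162, 0.0000, 0.0000, 0.0000, 0.0000]  mean=-1.1256  Neff=3.6120  idx=[1, 2, 2, 3, 3, 3, 4, 4, 4]
step 2: w=[0.0205, 0.0304, 0.0304, 0.1475, 0.1475, 0.1475, 0.1587, 0.1587, 0.1587]  mean=-0.8774  Neff=6.9885  idx=[0, 3, 4, 4, 5, 6, 6, 7, 8]

resampled_idx = [0, 3, 4, 4, 5, 6, 6, 7, 8]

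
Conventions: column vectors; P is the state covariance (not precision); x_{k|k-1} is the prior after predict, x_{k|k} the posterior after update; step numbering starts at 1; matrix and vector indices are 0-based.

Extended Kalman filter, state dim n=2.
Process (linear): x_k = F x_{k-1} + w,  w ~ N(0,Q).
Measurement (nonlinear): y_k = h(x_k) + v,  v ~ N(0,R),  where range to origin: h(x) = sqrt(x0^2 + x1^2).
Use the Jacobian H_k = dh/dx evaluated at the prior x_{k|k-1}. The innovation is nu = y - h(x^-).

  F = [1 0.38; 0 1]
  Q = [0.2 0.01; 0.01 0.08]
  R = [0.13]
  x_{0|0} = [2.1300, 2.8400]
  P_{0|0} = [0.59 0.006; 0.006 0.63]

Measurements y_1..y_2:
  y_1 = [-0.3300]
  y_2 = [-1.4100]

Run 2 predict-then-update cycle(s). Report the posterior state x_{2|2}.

step 1: x^-=[3.2092, 2.8400]  P^-=[0.8855 0.2554; 0.2554 0.7100]  H_jac=[0.7489 0.6627]  S=[1.1919]  K=[0.6984; 0.5552]  nu=[-4.6154]  x^+=[-0.0140, 0.2774]  P^+=[0.3042 -0.2068; -0.2068 0.3426]
step 2: x^-=[0.0914, 0.2774]  P^-=[0.3965 -0.0666; -0.0666 0.4226]  H_jac=[0.3130 0.9498]  S=[0.5104]  K=[0.1192; 0.7454]  nu=[-1.7021]  x^+=[-0.1115, -0.9914]  P^+=[0.3893 -0.1120; -0.1120 0.1389]

x_post = [-0.1115, -0.9914]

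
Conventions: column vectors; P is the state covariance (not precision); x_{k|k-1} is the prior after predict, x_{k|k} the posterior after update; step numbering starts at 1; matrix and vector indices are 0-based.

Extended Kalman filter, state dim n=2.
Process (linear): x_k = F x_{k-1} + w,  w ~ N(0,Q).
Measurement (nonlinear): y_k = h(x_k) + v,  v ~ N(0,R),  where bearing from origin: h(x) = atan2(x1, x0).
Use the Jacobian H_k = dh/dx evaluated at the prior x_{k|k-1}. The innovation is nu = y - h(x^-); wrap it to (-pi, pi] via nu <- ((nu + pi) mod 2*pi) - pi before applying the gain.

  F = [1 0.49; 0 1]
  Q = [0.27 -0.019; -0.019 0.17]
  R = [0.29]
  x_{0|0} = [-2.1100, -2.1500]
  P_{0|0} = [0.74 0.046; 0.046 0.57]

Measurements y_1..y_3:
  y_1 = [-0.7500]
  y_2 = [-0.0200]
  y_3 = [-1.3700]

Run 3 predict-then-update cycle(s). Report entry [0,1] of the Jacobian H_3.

H_jac[0,1] = -0.1430

step 1: x^-=[-3.1635, -2.1500]  P^-=[1.1919 0.3063; 0.3063 0.7400]  H_jac=[0.1470 -0.2162]  S=[0.3309]  K=[0.3292; -0.3476]  nu=[1.7947]  x^+=[-2.5727, -2.7738]  P^+=[1.1561 0.3442; 0.3442 0.7000]
step 2: x^-=[-3.9318, -2.7738]  P^-=[1.9314 0.6682; 0.6682 0.8700]  H_jac=[0.1198 -0.1698]  S=[0.3156]  K=[0.3736; -0.2145]  nu=[2.5072]  x^+=[-2.9951, -3.3115]  P^+=[1.8874 0.6935; 0.6935 0.8555]
step 3: x^-=[-4.6177, -3.3115]  P^-=[3.0424 1.0937; 1.0937 1.0255]  H_jac=[0.1026 -0.1430]  S=[0.3109]  K=[0.5005; -0.1110]  nu=[1.1495]  x^+=[-4.0424, -3.4391]  P^+=[2.9645 1.1109; 1.1109 1.0217]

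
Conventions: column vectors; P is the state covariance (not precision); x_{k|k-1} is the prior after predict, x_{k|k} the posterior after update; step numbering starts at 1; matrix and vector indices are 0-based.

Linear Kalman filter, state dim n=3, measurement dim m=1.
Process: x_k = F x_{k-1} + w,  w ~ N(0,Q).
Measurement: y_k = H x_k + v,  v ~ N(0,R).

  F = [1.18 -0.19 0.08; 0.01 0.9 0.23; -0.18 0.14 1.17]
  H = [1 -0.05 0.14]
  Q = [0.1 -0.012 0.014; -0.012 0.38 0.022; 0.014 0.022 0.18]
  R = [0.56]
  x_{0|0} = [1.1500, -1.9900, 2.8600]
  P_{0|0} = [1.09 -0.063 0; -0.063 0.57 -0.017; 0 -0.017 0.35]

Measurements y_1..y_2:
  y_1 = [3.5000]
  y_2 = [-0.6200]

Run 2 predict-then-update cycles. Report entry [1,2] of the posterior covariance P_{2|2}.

P_post[1,2] = 0.4922

step 1: x^-=[1.9639, -1.1217, 2.8606]  P^-=[1.6693 -0.1574 -0.2089; -0.1574 0.8522 0.1777; -0.2089 0.1777 0.7032]  S=[2.2000]  K=[0.7491; -0.0796; -0.0542]  nu=[1.0795]  x^+=[2.7725, -1.2077, 2.8020]  P^+=[0.4349 -0.0262 -0.1195; -0.0262 0.8382 0.1682; -0.1195 0.1682 0.6967]
step 2: x^-=[3.7252, -0.4147, 2.6103]  P^-=[0.7244 -0.1930 -0.2395; -0.1930 1.1645 0.5046; -0.2395 0.5046 1.2710]  S=[1.2574]  K=[0.5571; -0.1436; -0.0690]  nu=[-4.7314]  x^+=[1.0894, 0.2646, 2.9367]  P^+=[0.3341 -0.0924 -0.1911; -0.0924 1.1385 0.4922; -0.1911 0.4922 1.2651]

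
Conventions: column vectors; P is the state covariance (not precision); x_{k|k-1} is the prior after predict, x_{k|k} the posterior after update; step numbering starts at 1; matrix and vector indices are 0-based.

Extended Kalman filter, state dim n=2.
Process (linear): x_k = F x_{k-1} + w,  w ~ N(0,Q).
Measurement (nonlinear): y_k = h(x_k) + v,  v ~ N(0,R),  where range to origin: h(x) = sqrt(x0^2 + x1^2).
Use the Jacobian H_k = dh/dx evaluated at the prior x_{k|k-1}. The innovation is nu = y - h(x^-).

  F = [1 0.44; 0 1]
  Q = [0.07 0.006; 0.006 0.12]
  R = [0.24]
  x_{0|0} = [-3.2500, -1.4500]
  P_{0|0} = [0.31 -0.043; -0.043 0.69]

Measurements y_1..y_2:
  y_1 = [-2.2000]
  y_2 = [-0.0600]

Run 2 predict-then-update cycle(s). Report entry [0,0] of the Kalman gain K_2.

K[0,0] = 0.2878

step 1: x^-=[-3.8880, -1.4500]  P^-=[0.4757 0.2666; 0.2666 0.8100]  H_jac=[-0.9370 -0.3494]  S=[0.9311]  K=[-0.5788; -0.5722]  nu=[-6.3496]  x^+=[-0.2130, 2.1835]  P^+=[0.1638 -0.0418; -0.0418 0.5051]
step 2: x^-=[0.7477, 2.1835]  P^-=[0.2948 0.1864; 0.1864 0.6251]  H_jac=[0.3240 0.9461]  S=[0.9447]  K=[0.2878; 0.6899]  nu=[-2.3680]  x^+=[0.0661, 0.5498]  P^+=[0.2166 -0.0011; -0.0011 0.1754]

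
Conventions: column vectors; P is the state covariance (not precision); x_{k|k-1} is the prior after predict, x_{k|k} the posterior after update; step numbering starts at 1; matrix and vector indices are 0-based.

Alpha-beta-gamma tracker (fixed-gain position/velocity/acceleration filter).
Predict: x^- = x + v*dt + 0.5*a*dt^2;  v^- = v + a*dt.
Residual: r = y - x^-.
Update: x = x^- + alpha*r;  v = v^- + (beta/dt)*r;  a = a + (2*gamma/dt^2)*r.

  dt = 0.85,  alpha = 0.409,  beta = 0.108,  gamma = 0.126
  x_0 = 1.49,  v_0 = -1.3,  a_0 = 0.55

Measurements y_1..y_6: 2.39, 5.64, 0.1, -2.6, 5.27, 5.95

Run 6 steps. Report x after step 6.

x_post = 5.3588

step 1: x_pred=0.5837  r=1.8063  x^+=1.3225  v^+=-0.6030  a^+=1.1800
step 2: x_pred=1.2362  r=4.4038  x^+=3.0374  v^+=0.9596  a^+=2.7160
step 3: x_pred=4.8342  r=-4.7342  x^+=2.8979  v^+=2.6667  a^+=1.0648
step 4: x_pred=5.5492  r=-8.1492  x^+=2.2162  v^+=2.5363  a^+=-1.7776
step 5: x_pred=3.7299  r=1.5401  x^+=4.3598  v^+=1.2211  a^+=-1.2404
step 6: x_pred=4.9496  r=1.0004  x^+=5.3588  v^+=0.2938  a^+=-0.8915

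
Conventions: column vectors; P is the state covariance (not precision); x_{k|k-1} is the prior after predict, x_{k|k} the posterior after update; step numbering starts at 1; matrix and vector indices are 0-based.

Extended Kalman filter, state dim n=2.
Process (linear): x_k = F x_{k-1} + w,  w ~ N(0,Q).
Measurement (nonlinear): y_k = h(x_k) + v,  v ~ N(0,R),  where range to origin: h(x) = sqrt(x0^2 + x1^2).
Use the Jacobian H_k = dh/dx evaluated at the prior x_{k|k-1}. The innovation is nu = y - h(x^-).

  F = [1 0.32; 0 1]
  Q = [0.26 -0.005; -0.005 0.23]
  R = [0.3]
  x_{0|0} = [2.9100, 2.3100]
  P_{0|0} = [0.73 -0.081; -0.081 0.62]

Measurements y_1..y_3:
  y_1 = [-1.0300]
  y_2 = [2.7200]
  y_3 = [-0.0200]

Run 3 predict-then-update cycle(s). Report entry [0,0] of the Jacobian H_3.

step 1: x^-=[3.6492, 2.3100]  P^-=[1.0016 0.1124; 0.1124 0.8500]  H_jac=[0.8449 0.5349]  S=[1.3599]  K=[0.6666; 0.4042]  nu=[-5.3489]  x^+=[0.0838, 0.1482]  P^+=[0.3974 -0.2540; -0.2540 0.6279]
step 2: x^-=[0.1312, 0.1482]  P^-=[0.5592 -0.0580; -0.0580 0.8579]  H_jac=[0.6628 0.7488]  S=[0.9691]  K=[0.3376; 0.6232]  nu=[2.5221]  x^+=[0.9827, 1.7199]  P^+=[0.4487 -0.2619; -0.2619 0.4815]
step 3: x^-=[1.5331, 1.7199]  P^-=[0.5904 -0.1128; -0.1128 0.7115]  H_jac=[0.6654 0.7465]  S=[0.8458]  K=[0.3649; 0.5392]  nu=[-2.3240]  x^+=[0.6851, 0.4668]  P^+=[0.4778 -0.2792; -0.2792 0.4656]

H_jac[0,0] = 0.6654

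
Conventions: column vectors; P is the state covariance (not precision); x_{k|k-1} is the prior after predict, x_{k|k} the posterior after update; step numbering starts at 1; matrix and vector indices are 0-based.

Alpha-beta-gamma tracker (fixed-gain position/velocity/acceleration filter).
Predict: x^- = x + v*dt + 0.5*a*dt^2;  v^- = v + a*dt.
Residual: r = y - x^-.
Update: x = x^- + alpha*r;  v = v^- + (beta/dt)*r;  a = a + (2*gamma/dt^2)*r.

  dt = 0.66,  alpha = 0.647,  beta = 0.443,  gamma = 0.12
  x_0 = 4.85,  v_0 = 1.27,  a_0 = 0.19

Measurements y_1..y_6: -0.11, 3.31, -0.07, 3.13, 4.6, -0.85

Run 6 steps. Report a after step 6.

a_post = -0.4344

step 1: x_pred=5.7296  r=-5.8396  x^+=1.9514  v^+=-2.5242  a^+=-3.0274
step 2: x_pred=-0.3740  r=3.6840  x^+=2.0096  v^+=-2.0496  a^+=-0.9977
step 3: x_pred=0.4396  r=-0.5096  x^+=0.1099  v^+=-3.0500  a^+=-1.2784
step 4: x_pred=-2.1816  r=5.3116  x^+=1.2550  v^+=-0.3286  a^+=1.6481
step 5: x_pred=1.3971  r=3.2029  x^+=3.4694  v^+=2.9090  a^+=3.4128
step 6: x_pred=6.1326  r=-6.9826  x^+=1.6149  v^+=0.4746  a^+=-0.4344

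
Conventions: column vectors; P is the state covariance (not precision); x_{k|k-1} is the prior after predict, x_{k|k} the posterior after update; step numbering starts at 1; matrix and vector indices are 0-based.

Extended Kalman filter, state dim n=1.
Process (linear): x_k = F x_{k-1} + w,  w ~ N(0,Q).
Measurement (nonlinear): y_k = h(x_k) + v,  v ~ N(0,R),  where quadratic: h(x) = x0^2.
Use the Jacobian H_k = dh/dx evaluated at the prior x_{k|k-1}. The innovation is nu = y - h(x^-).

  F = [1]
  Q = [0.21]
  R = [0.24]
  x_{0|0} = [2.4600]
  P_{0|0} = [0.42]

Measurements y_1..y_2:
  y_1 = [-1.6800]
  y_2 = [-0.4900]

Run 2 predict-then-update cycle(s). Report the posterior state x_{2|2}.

x_post = [0.3669]

step 1: x^-=[2.4600]  P^-=[0.6300]  H_jac=[4.9200]  S=[15.4900]  K=[0.2001]  nu=[-7.7316]  x^+=[0.9129]  P^+=[0.0098]
step 2: x^-=[0.9129]  P^-=[0.2198]  H_jac=[1.8258]  S=[0.9726]  K=[0.4126]  nu=[-1.3234]  x^+=[0.3669]  P^+=[0.0542]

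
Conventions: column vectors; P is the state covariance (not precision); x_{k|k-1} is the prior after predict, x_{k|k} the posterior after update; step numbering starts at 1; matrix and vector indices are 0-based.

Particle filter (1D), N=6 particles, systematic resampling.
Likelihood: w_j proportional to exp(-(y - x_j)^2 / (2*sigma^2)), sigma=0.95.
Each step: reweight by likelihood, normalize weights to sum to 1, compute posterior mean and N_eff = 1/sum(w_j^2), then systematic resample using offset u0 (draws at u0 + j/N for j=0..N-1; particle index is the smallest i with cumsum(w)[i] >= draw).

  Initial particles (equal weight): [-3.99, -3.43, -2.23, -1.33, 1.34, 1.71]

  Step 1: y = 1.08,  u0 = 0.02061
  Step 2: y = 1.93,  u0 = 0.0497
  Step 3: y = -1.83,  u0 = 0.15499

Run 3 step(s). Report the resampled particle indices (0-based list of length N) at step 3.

resampled_idx = [0, 1, 2, 2, 3, 5]

step 1: w=[0.0000, 0.0000, 0.0013, 0.0221, 0.5327, 0.4439]  mean=1.4405  Neff=2.0778  idx=[3, 4, 4, 4, 5, 5]
step 2: w=[0.0006, 0.1864, 0.1864, 0.1864, 0.2201, 0.2201]  mean=1.5012  Neff=4.9724  idx=[1, 2, 3, 3, 4, 5]
step 3: w=[0.2220, 0.2220, 0.2220, 0.2220, 0.0561, 0.0561]  mean=1.3815  Neff=4.9177  idx=[0, 1, 2, 2, 3, 5]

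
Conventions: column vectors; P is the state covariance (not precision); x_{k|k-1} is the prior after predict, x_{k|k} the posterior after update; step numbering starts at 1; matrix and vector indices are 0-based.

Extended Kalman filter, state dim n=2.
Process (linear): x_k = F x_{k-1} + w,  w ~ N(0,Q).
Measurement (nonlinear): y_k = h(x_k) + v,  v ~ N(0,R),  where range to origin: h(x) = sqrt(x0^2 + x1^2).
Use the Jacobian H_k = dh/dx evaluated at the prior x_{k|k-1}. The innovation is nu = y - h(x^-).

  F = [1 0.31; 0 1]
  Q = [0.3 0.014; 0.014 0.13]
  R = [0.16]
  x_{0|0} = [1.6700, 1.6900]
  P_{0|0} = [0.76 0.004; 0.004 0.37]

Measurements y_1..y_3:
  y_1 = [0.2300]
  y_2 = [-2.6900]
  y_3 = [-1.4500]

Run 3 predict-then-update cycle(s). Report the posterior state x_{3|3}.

x_post = [0.8831, -0.1229]

step 1: x^-=[2.1939, 1.6900]  P^-=[1.0980 0.1327; 0.1327 0.5000]  H_jac=[0.7922 0.6103]  S=[1.1636]  K=[0.8171; 0.3526]  nu=[-2.5393]  x^+=[0.1189, 0.7947]  P^+=[0.3211 -0.2025; -0.2025 0.3554]
step 2: x^-=[0.3652, 0.7947]  P^-=[0.5296 -0.0784; -0.0784 0.4854]  H_jac=[0.4176 0.9086]  S=[0.5936]  K=[0.2526; 0.6878]  nu=[-3.5646]  x^+=[-0.5353, -1.6571]  P^+=[0.4917 -0.1815; -0.1815 0.2045]
step 3: x^-=[-1.0490, -1.6571]  P^-=[0.6989 -0.1041; -0.1041 0.3345]  H_jac=[-0.5349 -0.8449]  S=[0.5047]  K=[-0.5664; -0.4498]  nu=[-3.4112]  x^+=[0.8831, -0.1229]  P^+=[0.5370 -0.2327; -0.2327 0.2325]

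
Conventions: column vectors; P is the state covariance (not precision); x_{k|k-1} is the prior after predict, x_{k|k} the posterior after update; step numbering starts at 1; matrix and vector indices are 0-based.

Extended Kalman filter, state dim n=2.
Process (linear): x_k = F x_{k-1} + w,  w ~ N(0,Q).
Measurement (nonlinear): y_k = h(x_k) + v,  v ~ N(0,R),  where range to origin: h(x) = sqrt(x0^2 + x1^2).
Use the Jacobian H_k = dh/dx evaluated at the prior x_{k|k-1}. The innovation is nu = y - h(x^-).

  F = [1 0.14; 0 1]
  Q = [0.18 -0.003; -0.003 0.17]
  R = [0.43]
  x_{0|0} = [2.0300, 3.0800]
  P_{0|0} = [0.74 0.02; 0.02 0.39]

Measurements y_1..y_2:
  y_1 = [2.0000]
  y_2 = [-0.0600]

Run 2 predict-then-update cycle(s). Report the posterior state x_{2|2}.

step 1: x^-=[2.4612, 3.0800]  P^-=[0.9332 0.0716; 0.0716 0.5600]  H_jac=[0.6243 0.7812]  S=[1.2053]  K=[0.5298; 0.4001]  nu=[-1.9426]  x^+=[1.4321, 2.3029]  P^+=[0.5950 -0.1838; -0.1838 0.3671]
step 2: x^-=[1.7545, 2.3029]  P^-=[0.7307 -0.1354; -0.1354 0.5371]  H_jac=[0.6060 0.7954]  S=[0.9076]  K=[0.3692; 0.3803]  nu=[-2.9551]  x^+=[0.6635, 1.1791]  P^+=[0.6070 -0.2629; -0.2629 0.4058]

x_post = [0.6635, 1.1791]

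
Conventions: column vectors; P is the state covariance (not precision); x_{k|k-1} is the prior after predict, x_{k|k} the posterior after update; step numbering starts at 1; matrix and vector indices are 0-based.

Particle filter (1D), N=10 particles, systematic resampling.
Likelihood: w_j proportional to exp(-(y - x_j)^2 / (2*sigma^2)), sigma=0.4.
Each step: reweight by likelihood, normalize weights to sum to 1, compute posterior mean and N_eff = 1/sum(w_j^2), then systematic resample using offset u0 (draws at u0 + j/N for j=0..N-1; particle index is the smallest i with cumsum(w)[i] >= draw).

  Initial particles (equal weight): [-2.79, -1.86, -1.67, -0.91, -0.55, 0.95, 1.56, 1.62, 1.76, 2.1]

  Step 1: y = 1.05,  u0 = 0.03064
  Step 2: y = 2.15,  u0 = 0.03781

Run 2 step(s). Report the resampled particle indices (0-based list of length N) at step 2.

step 1: w=[0.0000, 0.0000, 0.0000, 0.0000, 0.0002, 0.4812, 0.2202, 0.1799, 0.1027, 0.0158]  mean=1.3060  Neff=3.0942  idx=[5, 5, 5, 5, 5, 6, 6, 7, 7, 8]
step 2: w=[0.0051, 0.0051, 0.0051, 0.0051, 0.0051, 0.1544, 0.1544, 0.1905, 0.1905, 0.2848]  mean=1.6243  Neff=4.9630  idx=[5, 5, 6, 7, 7, 8, 8, 9, 9, 9]

resampled_idx = [5, 5, 6, 7, 7, 8, 8, 9, 9, 9]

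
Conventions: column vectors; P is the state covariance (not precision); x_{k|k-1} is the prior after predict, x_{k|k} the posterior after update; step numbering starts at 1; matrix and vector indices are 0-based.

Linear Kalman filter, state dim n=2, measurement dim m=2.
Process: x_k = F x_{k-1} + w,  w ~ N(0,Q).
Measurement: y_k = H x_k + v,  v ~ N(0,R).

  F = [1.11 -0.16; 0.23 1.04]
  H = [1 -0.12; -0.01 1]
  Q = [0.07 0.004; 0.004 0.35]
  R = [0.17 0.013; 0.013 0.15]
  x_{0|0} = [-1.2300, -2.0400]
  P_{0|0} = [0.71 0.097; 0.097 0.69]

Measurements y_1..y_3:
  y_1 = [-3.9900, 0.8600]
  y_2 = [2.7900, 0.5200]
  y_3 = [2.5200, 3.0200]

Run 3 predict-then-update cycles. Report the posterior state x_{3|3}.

x_post = [1.5135, 2.2436]

step 1: x^-=[-1.0389, -2.4045]  P^-=[0.9280 0.1789; 0.1789 1.1803]  S=[1.0721 0.0412; 0.0412 1.3268]  K=[0.8417 0.1017; 0.0006 0.8882]  nu=[-3.2396, 3.2541]  x^+=[-3.4347, 0.4838]  P^+=[0.1477 0.0277; 0.0277 0.1335]
step 2: x^-=[-3.8900, -0.2868]  P^-=[0.2456 0.0504; 0.0504 0.5155]  S=[0.4109 -0.0008; -0.0008 0.6645]  K=[0.5831 0.0729; -0.0263 0.7749]  nu=[6.6455, 0.7679]  x^+=[0.0411, 0.1338]  P^+=[0.1024 0.0195; 0.0195 0.1161]
step 3: x^-=[0.0242, 0.1486]  P^-=[0.1922 0.0327; 0.0327 0.4903]  S=[0.3614 -0.0151; -0.0151 0.6397]  K=[0.5235 0.0604; -0.0405 0.7650]  nu=[2.5136, 2.8717]  x^+=[1.5135, 2.2436]  P^+=[0.0918 0.0168; 0.0168 0.1144]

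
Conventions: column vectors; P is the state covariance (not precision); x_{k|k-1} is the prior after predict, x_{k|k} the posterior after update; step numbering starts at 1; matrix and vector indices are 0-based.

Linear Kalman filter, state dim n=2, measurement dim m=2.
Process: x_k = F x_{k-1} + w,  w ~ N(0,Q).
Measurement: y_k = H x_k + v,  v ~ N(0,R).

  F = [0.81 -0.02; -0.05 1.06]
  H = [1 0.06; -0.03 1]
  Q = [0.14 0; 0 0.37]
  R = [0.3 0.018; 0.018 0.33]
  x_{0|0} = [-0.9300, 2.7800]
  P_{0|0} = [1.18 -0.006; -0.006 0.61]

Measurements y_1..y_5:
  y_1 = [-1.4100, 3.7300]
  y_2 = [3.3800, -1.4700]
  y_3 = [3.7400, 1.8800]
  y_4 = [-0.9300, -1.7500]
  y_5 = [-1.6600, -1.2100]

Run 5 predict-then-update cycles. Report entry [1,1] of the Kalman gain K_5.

step 1: x^-=[-0.8089, 2.9933]  P^-=[0.9146 -0.0659; -0.0659 1.0590]  S=[1.2105 -0.0117; -0.0117 1.3938]  K=[0.7517 -0.0607; 0.0054 0.7613]  nu=[-0.7807, 0.7124]  x^+=[-1.4390, 3.5314]  P^+=[0.2244 0.0002; 0.0002 0.2513]
step 2: x^-=[-1.2362, 3.8153]  P^-=[0.2873 -0.0142; -0.0142 0.6529]  S=[0.5880 0.0344; 0.0344 0.9840]  K=[0.4896 -0.0403; 0.0037 0.6638]  nu=[4.3873, -5.3224]  x^+=[1.1262, 0.2982]  P^+=[0.1462 -0.0001; -0.0001 0.2191]
step 3: x^-=[0.9063, 0.2598]  P^-=[0.2360 -0.0107; -0.0107 0.6166]  S=[0.5369 0.0373; 0.0373 0.9474]  K=[0.4408 -0.0361; 0.0039 0.6510]  nu=[2.8181, 1.6474]  x^+=[2.0892, 1.3431]  P^+=[0.1316 -0.0000; -0.0000 0.2149]
step 4: x^-=[1.6654, 1.3192]  P^-=[0.2264 -0.0099; -0.0099 0.6118]  S=[0.5274 0.0380; 0.0380 0.9426]  K=[0.4307 -0.0351; 0.0040 0.6492]  nu=[-2.6745, -3.0193]  x^+=[0.6194, -0.6516]  P^+=[0.1286 0.0000; 0.0000 0.2143]
step 5: x^-=[0.5147, -0.7217]  P^-=[0.2244 -0.0097; -0.0097 0.6111]  S=[0.5255 0.0382; 0.0382 0.9419]  K=[0.4285 -0.0349; 0.0041 0.6490]  nu=[-2.1314, -0.4729]  x^+=[-0.3822, -1.0372]  P^+=[0.1279 0.0000; 0.0000 0.2142]

K[1,1] = 0.6490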